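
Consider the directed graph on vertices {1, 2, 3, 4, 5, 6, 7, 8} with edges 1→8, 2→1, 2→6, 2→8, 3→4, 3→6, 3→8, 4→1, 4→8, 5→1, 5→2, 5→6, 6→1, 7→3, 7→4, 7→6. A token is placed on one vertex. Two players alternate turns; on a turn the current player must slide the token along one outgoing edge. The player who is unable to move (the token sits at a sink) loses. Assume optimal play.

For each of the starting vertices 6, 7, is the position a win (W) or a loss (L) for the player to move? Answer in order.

Compute win/loss labels from the base case upward. A position with no move is L. Any other position is W if it can reach an L in one move, else L.
Every edge goes from a vertex to one that appears earlier in the order 8, 1, 4, 6, 2, 3, 5, 7, so processing vertices in that order labels each vertex after all of its successors.
8: no outgoing edge → L
1: W (go to 8, an L position)
4: W (go to 8, an L position)
6: L (sole option 1(W) is W)
2: W (go to 6, an L position)
3: W (go to 6, an L position)
5: W (go to 6, an L position)
7: W (go to 6, an L position)

6: L, 7: W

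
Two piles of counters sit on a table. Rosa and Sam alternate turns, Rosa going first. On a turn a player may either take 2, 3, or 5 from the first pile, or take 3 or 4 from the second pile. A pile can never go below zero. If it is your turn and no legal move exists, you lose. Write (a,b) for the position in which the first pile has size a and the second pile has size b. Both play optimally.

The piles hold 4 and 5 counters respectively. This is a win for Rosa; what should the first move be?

Compute win/loss labels from the base case upward. A position with no move is L. Any other position is W if it can reach an L in one move, else L.
No move ever increases a pile, so every position that can arise here has a ≤ 4 and b ≤ 5; it is enough to label the cells with 0 ≤ a ≤ 4 and 0 ≤ b ≤ 5.
Every move lowers a or b (never raises either), so fill the grid row by row in increasing a, and left to right within a row: each cell's successors are then already labelled.
      b=0  b=1  b=2  b=3  b=4  b=5
a=0:    L    L    L    W    W    W
a=1:    L    L    L    W    W    W
a=2:    W    W    W    L    L    L
a=3:    W    W    W    L    L    L
a=4:    W    W    W    W    W    W
Cells with no legal move (terminal, hence L): (0,0), (0,1), (0,2), (1,0), (1,1), (1,2).
The remaining L cells, each justified by listing all of its moves:
(2,3): →(0,3)(W), (2,0)(W) — all W, so L
(2,4): →(0,4)(W), (2,1)(W), (2,0)(W) — all W, so L
(2,5): →(0,5)(W), (2,2)(W), (2,1)(W) — all W, so L
(3,3): →(1,3)(W), (0,3)(W), (3,0)(W) — all W, so L
(3,4): →(1,4)(W), (0,4)(W), (3,1)(W), (3,0)(W) — all W, so L
(3,5): →(1,5)(W), (0,5)(W), (3,2)(W), (3,1)(W) — all W, so L
Every other cell has at least one move into one of the L cells above, so it is W.
From (4,5), the L positions reachable in one move are: (2,5).

Move to (2,5).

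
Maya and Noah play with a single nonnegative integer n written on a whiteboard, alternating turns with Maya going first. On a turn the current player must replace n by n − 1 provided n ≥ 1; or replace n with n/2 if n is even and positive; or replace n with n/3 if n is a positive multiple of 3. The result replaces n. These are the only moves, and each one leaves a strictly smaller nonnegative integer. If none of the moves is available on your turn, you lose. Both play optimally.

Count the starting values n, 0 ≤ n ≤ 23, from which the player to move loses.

10

Work bottom-up. With no move the player to move loses. Otherwise the position is W if at least one move leads to an L position for the opponent, and L if every move leads to a W.
n=0: no move → L
n=1: can move to 0, which is L ⇒ W
n=2: the only move is to 1(W), a W ⇒ L
n=3: can move to 2, which is L ⇒ W
n=4: can move to 2, which is L ⇒ W
n=5: the only move is to 4(W), a W ⇒ L
n=6: can move to 2, which is L ⇒ W
n=7: the only move is to 6(W), a W ⇒ L
n=8: can move to 7, which is L ⇒ W
n=9: moves to 3(W), 8(W); every one is W ⇒ L
n=10: can move to 5, which is L ⇒ W
n=11: the only move is to 10(W), a W ⇒ L
n=12: can move to 11, which is L ⇒ W
n=13: the only move is to 12(W), a W ⇒ L
n=14: can move to 7, which is L ⇒ W
n=15: can move to 5, which is L ⇒ W
n=16: moves to 8(W), 15(W); every one is W ⇒ L
n=17: can move to 16, which is L ⇒ W
n=18: can move to 9, which is L ⇒ W
n=19: the only move is to 18(W), a W ⇒ L
n=20: can move to 19, which is L ⇒ W
n=21: can move to 7, which is L ⇒ W
n=22: can move to 11, which is L ⇒ W
n=23: the only move is to 22(W), a W ⇒ L
L entries with 0 ≤ n ≤ 23: n = 0, 2, 5, 7, 9, 11, 13, 16, 19, 23; that makes 10.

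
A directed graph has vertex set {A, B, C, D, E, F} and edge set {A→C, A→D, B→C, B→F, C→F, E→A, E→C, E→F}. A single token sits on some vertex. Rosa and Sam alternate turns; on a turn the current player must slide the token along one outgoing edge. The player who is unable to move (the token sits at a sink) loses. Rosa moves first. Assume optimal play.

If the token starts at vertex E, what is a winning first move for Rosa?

Use the standard recursion: the mover loses at a terminal position; elsewhere, the mover wins exactly when some move hands the opponent an L position.
Every edge goes from a vertex to one that appears earlier in the order F, D, C, A, E, B, so processing vertices in that order labels each vertex after all of its successors.
F: no outgoing edge → L
D: no outgoing edge → L
C: can move to F, which is L ⇒ W
A: can move to D, which is L ⇒ W
E: can move to F, which is L ⇒ W
B: can move to F, which is L ⇒ W
From E, the L positions reachable in one move are: F.

Move to F.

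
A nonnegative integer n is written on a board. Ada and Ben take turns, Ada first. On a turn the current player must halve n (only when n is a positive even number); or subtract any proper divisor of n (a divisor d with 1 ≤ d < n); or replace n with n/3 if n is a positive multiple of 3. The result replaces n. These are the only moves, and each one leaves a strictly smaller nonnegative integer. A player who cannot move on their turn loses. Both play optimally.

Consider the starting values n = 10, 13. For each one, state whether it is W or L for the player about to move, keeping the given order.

Positions with no move are L. A position that does have a move is losing for the player to move precisely when every available move leads to a winning position for the opponent. Fill in the labels:
n=0: no move → L
n=1: no move → L
n=2: reaches L-position 1 → W
n=3: reaches L-position 1 → W
n=4: only reaches 2(W), 3(W), all W → L
n=5: reaches L-position 4 → W
n=6: reaches L-position 4 → W
n=7: only reaches 6(W), which is W → L
n=8: reaches L-position 4 → W
n=9: only reaches 3(W), 6(W), 8(W), all W → L
n=10: reaches L-position 9 → W
n=11: only reaches 10(W), which is W → L
n=12: reaches L-position 4 → W
n=13: only reaches 12(W), which is W → L

10: W, 13: L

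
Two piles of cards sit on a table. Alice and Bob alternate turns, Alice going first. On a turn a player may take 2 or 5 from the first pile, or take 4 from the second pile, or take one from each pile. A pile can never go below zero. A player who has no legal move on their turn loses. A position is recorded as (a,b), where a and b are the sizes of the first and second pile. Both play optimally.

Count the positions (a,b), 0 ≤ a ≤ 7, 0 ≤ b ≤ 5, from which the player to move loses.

Work bottom-up. With no move the player to move loses. Otherwise the position is W if at least one move leads to an L position for the opponent, and L if every move leads to a W.
Every move lowers a or b (never raises either), so fill the grid row by row in increasing a, and left to right within a row: each cell's successors are then already labelled.
      b=0  b=1  b=2  b=3  b=4  b=5
a=0:    L    L    L    L    W    W
a=1:    L    W    W    W    W    L
a=2:    W    W    W    W    L    L
a=3:    W    L    L    L    L    W
a=4:    L    L    W    W    W    W
a=5:    W    W    W    W    W    L
a=6:    W    W    L    L    L    W
a=7:    L    L    L    W    W    W
Cells with no legal move (terminal, hence L): (0,0), (0,1), (0,2), (0,3), (1,0).
The remaining L cells, each justified by listing all of its moves:
(1,5): L (options (1,1)(W), (0,4)(W) are all W)
(2,4): L (options (0,4)(W), (2,0)(W), (1,3)(W) are all W)
(2,5): L (options (0,5)(W), (2,1)(W), (1,4)(W) are all W)
(3,1): L (options (1,1)(W), (2,0)(W) are all W)
(3,2): L (options (1,2)(W), (2,1)(W) are all W)
(3,3): L (options (1,3)(W), (2,2)(W) are all W)
(3,4): L (options (1,4)(W), (3,0)(W), (2,3)(W) are all W)
(4,0): L (sole option (2,0)(W) is W)
(4,1): L (options (2,1)(W), (3,0)(W) are all W)
(5,5): L (options (3,5)(W), (0,5)(W), (5,1)(W), (4,4)(W) are all W)
(6,2): L (options (4,2)(W), (1,2)(W), (5,1)(W) are all W)
(6,3): L (options (4,3)(W), (1,3)(W), (5,2)(W) are all W)
(6,4): L (options (4,4)(W), (1,4)(W), (6,0)(W), (5,3)(W) are all W)
(7,0): L (options (5,0)(W), (2,0)(W) are all W)
(7,1): L (options (5,1)(W), (2,1)(W), (6,0)(W) are all W)
(7,2): L (options (5,2)(W), (2,2)(W), (6,1)(W) are all W)
Every other cell has at least one move into one of the L cells above, so it is W.
L cells per row: a=0: 4, a=1: 2, a=2: 2, a=3: 4, a=4: 2, a=5: 1, a=6: 3, a=7: 3; total 21.

21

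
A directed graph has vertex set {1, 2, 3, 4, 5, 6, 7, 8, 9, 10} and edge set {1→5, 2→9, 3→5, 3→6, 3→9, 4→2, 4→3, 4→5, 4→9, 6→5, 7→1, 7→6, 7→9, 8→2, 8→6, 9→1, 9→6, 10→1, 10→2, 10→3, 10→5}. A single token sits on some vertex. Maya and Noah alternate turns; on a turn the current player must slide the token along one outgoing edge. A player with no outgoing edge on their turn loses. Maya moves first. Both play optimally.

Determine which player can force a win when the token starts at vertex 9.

Noah wins.

Positions with no move are L. A position that does have a move is losing for the player to move precisely when every available move leads to a winning position for the opponent. Fill in the labels:
Every edge goes from a vertex to one that appears earlier in the order 5, 6, 1, 9, 3, 7, 2, 8, 10, 4, so processing vertices in that order labels each vertex after all of its successors.
5: no outgoing edge → L
6: can move to 5, which is L ⇒ W
1: can move to 5, which is L ⇒ W
9: moves to 1(W), 6(W); every one is W ⇒ L
3: can move to 9, which is L ⇒ W
7: can move to 9, which is L ⇒ W
2: can move to 9, which is L ⇒ W
8: moves to 2(W), 6(W); every one is W ⇒ L
10: can move to 5, which is L ⇒ W
4: can move to 9, which is L ⇒ W
The starting position 9 is L: whatever Maya does, the opponent receives a W position.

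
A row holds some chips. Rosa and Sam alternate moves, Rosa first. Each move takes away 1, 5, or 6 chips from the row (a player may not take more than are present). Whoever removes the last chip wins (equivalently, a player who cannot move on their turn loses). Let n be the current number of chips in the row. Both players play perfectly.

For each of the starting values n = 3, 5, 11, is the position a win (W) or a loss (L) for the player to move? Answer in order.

3: W, 5: W, 11: L

Use the standard recursion: the mover loses at a terminal position; elsewhere, the mover wins exactly when some move hands the opponent an L position.
n=0: no move → L
n=1: can move to 0, which is L ⇒ W
n=2: the only move is to 1(W), a W ⇒ L
n=3: can move to 2, which is L ⇒ W
n=4: the only move is to 3(W), a W ⇒ L
n=5: can move to 4, which is L ⇒ W
n=6: can move to 0, which is L ⇒ W
n=7: can move to 2, which is L ⇒ W
n=8: can move to 2, which is L ⇒ W
n=9: can move to 4, which is L ⇒ W
n=10: can move to 4, which is L ⇒ W
n=11: moves to 10(W), 6(W), 5(W); every one is W ⇒ L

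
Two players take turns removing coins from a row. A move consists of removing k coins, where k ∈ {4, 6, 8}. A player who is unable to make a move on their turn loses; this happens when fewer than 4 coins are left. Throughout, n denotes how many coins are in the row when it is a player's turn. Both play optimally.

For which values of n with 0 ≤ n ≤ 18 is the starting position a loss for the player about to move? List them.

Work bottom-up. With no move the player to move loses. Otherwise the position is W if at least one move leads to an L position for the opponent, and L if every move leads to a W.
n=0: no move → L
n=1: no move → L
n=2: no move → L
n=3: no move → L
n=4: can move to 0, which is L ⇒ W
n=5: can move to 1, which is L ⇒ W
n=6: can move to 2, which is L ⇒ W
n=7: can move to 3, which is L ⇒ W
n=8: can move to 2, which is L ⇒ W
n=9: can move to 3, which is L ⇒ W
n=10: can move to 2, which is L ⇒ W
n=11: can move to 3, which is L ⇒ W
n=12: moves to 8(W), 6(W), 4(W); every one is W ⇒ L
n=13: moves to 9(W), 7(W), 5(W); every one is W ⇒ L
n=14: moves to 10(W), 8(W), 6(W); every one is W ⇒ L
n=15: moves to 11(W), 9(W), 7(W); every one is W ⇒ L
n=16: can move to 12, which is L ⇒ W
n=17: can move to 13, which is L ⇒ W
n=18: can move to 14, which is L ⇒ W
Reading off the rows marked L gives the requested list; there are 8 such values of n.

0, 1, 2, 3, 12, 13, 14, 15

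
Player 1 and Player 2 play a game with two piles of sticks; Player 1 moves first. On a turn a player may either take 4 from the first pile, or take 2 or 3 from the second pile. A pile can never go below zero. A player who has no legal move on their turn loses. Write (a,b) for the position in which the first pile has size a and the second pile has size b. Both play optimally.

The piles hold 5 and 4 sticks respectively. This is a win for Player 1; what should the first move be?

Compute win/loss labels from the base case upward. A position with no move is L. Any other position is W if it can reach an L in one move, else L.
No move ever increases a pile, so every position that can arise here has a ≤ 5 and b ≤ 4; it is enough to label the cells with 0 ≤ a ≤ 5 and 0 ≤ b ≤ 4.
Every move lowers a or b (never raises either), so fill the grid row by row in increasing a, and left to right within a row: each cell's successors are then already labelled.
      b=0  b=1  b=2  b=3  b=4
a=0:    L    L    W    W    W
a=1:    L    L    W    W    W
a=2:    L    L    W    W    W
a=3:    L    L    W    W    W
a=4:    W    W    L    L    W
a=5:    W    W    L    L    W
Cells with no legal move (terminal, hence L): (0,0), (0,1), (1,0), (1,1), (2,0), (2,1), (3,0), (3,1).
The remaining L cells, each justified by listing all of its moves:
(4,2): moves to (0,2)(W), (4,0)(W); every one is W ⇒ L
(4,3): moves to (0,3)(W), (4,1)(W), (4,0)(W); every one is W ⇒ L
(5,2): moves to (1,2)(W), (5,0)(W); every one is W ⇒ L
(5,3): moves to (1,3)(W), (5,1)(W), (5,0)(W); every one is W ⇒ L
Every other cell has at least one move into one of the L cells above, so it is W.
From (5,4), the L positions reachable in one move are: (5,2).

Move to (5,2).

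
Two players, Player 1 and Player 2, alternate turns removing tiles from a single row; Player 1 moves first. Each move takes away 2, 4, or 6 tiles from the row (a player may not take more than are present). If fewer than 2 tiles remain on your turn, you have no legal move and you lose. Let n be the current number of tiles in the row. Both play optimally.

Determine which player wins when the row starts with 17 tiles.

Compute win/loss labels from the base case upward. A position with no move is L. Any other position is W if it can reach an L in one move, else L.
n=0: no move → L
n=1: no move → L
n=2: reaches L-position 0 → W
n=3: reaches L-position 1 → W
n=4: reaches L-position 0 → W
n=5: reaches L-position 1 → W
n=6: reaches L-position 0 → W
n=7: reaches L-position 1 → W
n=8: only reaches 6(W), 4(W), 2(W), all W → L
n=9: only reaches 7(W), 5(W), 3(W), all W → L
n=10: reaches L-position 8 → W
n=11: reaches L-position 9 → W
n=12: reaches L-position 8 → W
n=13: reaches L-position 9 → W
n=14: reaches L-position 8 → W
n=15: reaches L-position 9 → W
n=16: only reaches 14(W), 12(W), 10(W), all W → L
n=17: only reaches 15(W), 13(W), 11(W), all W → L
The starting position 17 is L: whatever Player 1 does, the opponent receives a W position.

Player 2 wins.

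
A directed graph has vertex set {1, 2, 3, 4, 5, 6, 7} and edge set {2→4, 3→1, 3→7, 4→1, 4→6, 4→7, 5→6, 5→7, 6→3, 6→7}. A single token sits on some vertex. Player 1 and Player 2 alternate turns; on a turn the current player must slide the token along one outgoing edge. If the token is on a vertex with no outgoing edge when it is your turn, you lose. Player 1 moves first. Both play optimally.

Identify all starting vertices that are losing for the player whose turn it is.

1, 2, 7

Label each position W (a win for the player to move) or L (a loss). A position with no legal move is L; any other position is W exactly when some move reaches an L, and L when every move reaches a W.
Every edge goes from a vertex to one that appears earlier in the order 1, 7, 3, 6, 4, 5, 2, so processing vertices in that order labels each vertex after all of its successors.
1: no outgoing edge → L
7: no outgoing edge → L
3: reaches L-position 7 → W
6: reaches L-position 7 → W
4: reaches L-position 7 → W
5: reaches L-position 7 → W
2: only reaches 4(W), which is W → L
Reading off the rows marked L gives the requested list; there are 3 such vertices.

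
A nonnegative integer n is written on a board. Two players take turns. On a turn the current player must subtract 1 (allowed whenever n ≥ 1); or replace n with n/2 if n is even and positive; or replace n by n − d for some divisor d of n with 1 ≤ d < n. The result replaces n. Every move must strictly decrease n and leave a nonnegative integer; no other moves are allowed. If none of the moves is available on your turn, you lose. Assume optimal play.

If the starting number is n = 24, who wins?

The first player wins.

Use the standard recursion: the mover loses at a terminal position; elsewhere, the mover wins exactly when some move hands the opponent an L position.
n=0: no move → L
n=1: →0(L), so W
n=2: →1(W) only, which is W, so L
n=3: →2(L), so W
n=4: →2(L), so W
n=5: →4(W) only, which is W, so L
n=6: →5(L), so W
n=7: →6(W) only, which is W, so L
n=8: →7(L), so W
n=9: →6(W), 8(W) — all W, so L
n=10: →5(L), so W
n=11: →10(W) only, which is W, so L
n=12: →9(L), so W
n=13: →12(W) only, which is W, so L
n=14: →7(L), so W
n=15: →10(W), 12(W), 14(W) — all W, so L
n=16: →15(L), so W
n=17: →16(W) only, which is W, so L
n=18: →9(L), so W
n=19: →18(W) only, which is W, so L
n=20: →15(L), so W
n=21: →14(W), 18(W), 20(W) — all W, so L
n=22: →11(L), so W
n=23: →22(W) only, which is W, so L
n=24: →21(L), so W
From 24 the player to move can move to 21, reaching an L position.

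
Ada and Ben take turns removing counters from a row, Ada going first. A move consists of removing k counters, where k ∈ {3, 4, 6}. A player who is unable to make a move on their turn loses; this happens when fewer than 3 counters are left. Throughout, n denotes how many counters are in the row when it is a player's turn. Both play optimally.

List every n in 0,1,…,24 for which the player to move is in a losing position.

0, 1, 2, 9, 10, 11, 18, 19, 20

Positions with no move are L. A position that does have a move is losing for the player to move precisely when every available move leads to a winning position for the opponent. Fill in the labels:
n=0: no move → L
n=1: no move → L
n=2: no move → L
n=3: W (go to 0, an L position)
n=4: W (go to 1, an L position)
n=5: W (go to 2, an L position)
n=6: W (go to 2, an L position)
n=7: W (go to 1, an L position)
n=8: W (go to 2, an L position)
n=9: L (options 6(W), 5(W), 3(W) are all W)
n=10: L (options 7(W), 6(W), 4(W) are all W)
n=11: L (options 8(W), 7(W), 5(W) are all W)
n=12: W (go to 9, an L position)
n=13: W (go to 10, an L position)
n=14: W (go to 11, an L position)
n=15: W (go to 11, an L position)
n=16: W (go to 10, an L position)
n=17: W (go to 11, an L position)
n=18: L (options 15(W), 14(W), 12(W) are all W)
n=19: L (options 16(W), 15(W), 13(W) are all W)
n=20: L (options 17(W), 16(W), 14(W) are all W)
n=21: W (go to 18, an L position)
n=22: W (go to 19, an L position)
n=23: W (go to 20, an L position)
n=24: W (go to 20, an L position)
The losing starting values of n are exactly the entries labelled L in this table (9 of them).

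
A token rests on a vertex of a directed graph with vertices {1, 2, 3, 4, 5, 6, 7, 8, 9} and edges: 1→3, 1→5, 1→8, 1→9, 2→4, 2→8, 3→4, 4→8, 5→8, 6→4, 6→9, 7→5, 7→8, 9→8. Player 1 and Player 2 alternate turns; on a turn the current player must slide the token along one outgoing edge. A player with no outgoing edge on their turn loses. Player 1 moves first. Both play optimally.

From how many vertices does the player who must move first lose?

3

Use the standard recursion: the mover loses at a terminal position; elsewhere, the mover wins exactly when some move hands the opponent an L position.
Every edge goes from a vertex to one that appears earlier in the order 8, 4, 9, 2, 3, 5, 1, 6, 7, so processing vertices in that order labels each vertex after all of its successors.
8: no outgoing edge → L
4: →8(L), so W
9: →8(L), so W
2: →8(L), so W
3: →4(W) only, which is W, so L
5: →8(L), so W
1: →3(L), so W
6: →9(W), 4(W) — all W, so L
7: →8(L), so W
The L vertices are 3, 6, 8; that is 3 in all.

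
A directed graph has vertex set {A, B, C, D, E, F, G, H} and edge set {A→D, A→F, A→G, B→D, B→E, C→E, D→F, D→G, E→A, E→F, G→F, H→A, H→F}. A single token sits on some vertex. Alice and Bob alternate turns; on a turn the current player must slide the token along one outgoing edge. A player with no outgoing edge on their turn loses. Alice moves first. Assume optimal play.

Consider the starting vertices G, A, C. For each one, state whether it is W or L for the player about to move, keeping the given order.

G: W, A: W, C: L

Compute win/loss labels from the base case upward. A position with no move is L. Any other position is W if it can reach an L in one move, else L.
Every edge goes from a vertex to one that appears earlier in the order F, G, D, A, E, C, B, H, so processing vertices in that order labels each vertex after all of its successors.
F: no outgoing edge → L
G: reaches L-position F → W
D: reaches L-position F → W
A: reaches L-position F → W
E: reaches L-position F → W
C: only reaches E(W), which is W → L
B: only reaches E(W), D(W), all W → L
H: reaches L-position F → W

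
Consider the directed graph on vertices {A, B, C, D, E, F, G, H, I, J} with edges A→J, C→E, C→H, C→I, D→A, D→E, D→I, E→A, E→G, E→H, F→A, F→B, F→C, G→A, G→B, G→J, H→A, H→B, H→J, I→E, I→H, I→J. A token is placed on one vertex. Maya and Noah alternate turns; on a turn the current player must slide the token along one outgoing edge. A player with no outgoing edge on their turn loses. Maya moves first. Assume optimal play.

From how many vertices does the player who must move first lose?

Label each position W (a win for the player to move) or L (a loss). A position with no legal move is L; any other position is W exactly when some move reaches an L, and L when every move reaches a W.
Every edge goes from a vertex to one that appears earlier in the order B, J, A, G, H, E, I, C, D, F, so processing vertices in that order labels each vertex after all of its successors.
B: no outgoing edge → L
J: no outgoing edge → L
A: W (go to J, an L position)
G: W (go to J, an L position)
H: W (go to J, an L position)
E: L (options H(W), G(W), A(W) are all W)
I: W (go to E, an L position)
C: W (go to E, an L position)
D: W (go to E, an L position)
F: W (go to B, an L position)
The L vertices are B, E, J; that is 3 in all.

3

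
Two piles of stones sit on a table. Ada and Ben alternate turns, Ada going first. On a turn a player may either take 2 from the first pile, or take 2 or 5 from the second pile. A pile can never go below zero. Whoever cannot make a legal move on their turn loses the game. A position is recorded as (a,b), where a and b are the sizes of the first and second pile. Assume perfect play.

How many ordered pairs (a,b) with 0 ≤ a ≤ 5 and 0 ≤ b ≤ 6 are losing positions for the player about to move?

18

Compute win/loss labels from the base case upward. A position with no move is L. Any other position is W if it can reach an L in one move, else L.
Every move lowers a or b (never raises either), so fill the grid row by row in increasing a, and left to right within a row: each cell's successors are then already labelled.
      b=0  b=1  b=2  b=3  b=4  b=5  b=6
a=0:    L    L    W    W    L    W    W
a=1:    L    L    W    W    L    W    W
a=2:    W    W    L    L    W    W    L
a=3:    W    W    L    L    W    W    L
a=4:    L    L    W    W    L    W    W
a=5:    L    L    W    W    L    W    W
Cells with no legal move (terminal, hence L): (0,0), (0,1), (1,0), (1,1).
The remaining L cells, each justified by listing all of its moves:
(0,4): →(0,2)(W) only, which is W, so L
(1,4): →(1,2)(W) only, which is W, so L
(2,2): →(0,2)(W), (2,0)(W) — all W, so L
(2,3): →(0,3)(W), (2,1)(W) — all W, so L
(2,6): →(0,6)(W), (2,4)(W), (2,1)(W) — all W, so L
(3,2): →(1,2)(W), (3,0)(W) — all W, so L
(3,3): →(1,3)(W), (3,1)(W) — all W, so L
(3,6): →(1,6)(W), (3,4)(W), (3,1)(W) — all W, so L
(4,0): →(2,0)(W) only, which is W, so L
(4,1): →(2,1)(W) only, which is W, so L
(4,4): →(2,4)(W), (4,2)(W) — all W, so L
(5,0): →(3,0)(W) only, which is W, so L
(5,1): →(3,1)(W) only, which is W, so L
(5,4): →(3,4)(W), (5,2)(W) — all W, so L
Every other cell has at least one move into one of the L cells above, so it is W.
L cells per row: a=0: 3, a=1: 3, a=2: 3, a=3: 3, a=4: 3, a=5: 3; total 18.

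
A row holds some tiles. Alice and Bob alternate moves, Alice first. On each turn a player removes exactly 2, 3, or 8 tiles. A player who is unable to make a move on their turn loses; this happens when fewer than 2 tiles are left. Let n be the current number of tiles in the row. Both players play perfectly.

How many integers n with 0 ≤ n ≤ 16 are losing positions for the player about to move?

8

Label each position W (a win for the player to move) or L (a loss). A position with no legal move is L; any other position is W exactly when some move reaches an L, and L when every move reaches a W.
n=0: no move → L
n=1: no move → L
n=2: →0(L), so W
n=3: →1(L), so W
n=4: →1(L), so W
n=5: →3(W), 2(W) — all W, so L
n=6: →4(W), 3(W) — all W, so L
n=7: →5(L), so W
n=8: →6(L), so W
n=9: →6(L), so W
n=10: →8(W), 7(W), 2(W) — all W, so L
n=11: →9(W), 8(W), 3(W) — all W, so L
n=12: →10(L), so W
n=13: →11(L), so W
n=14: →11(L), so W
n=15: →13(W), 12(W), 7(W) — all W, so L
n=16: →14(W), 13(W), 8(W) — all W, so L
L entries with 0 ≤ n ≤ 16: n = 0, 1, 5, 6, 10, 11, 15, 16; that makes 8.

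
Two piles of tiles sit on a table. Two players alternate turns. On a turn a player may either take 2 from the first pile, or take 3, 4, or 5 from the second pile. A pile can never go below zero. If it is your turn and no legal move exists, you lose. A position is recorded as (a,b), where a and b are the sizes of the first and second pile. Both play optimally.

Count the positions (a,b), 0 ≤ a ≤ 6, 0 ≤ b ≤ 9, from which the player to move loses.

Compute win/loss labels from the base case upward. A position with no move is L. Any other position is W if it can reach an L in one move, else L.
Every move lowers a or b (never raises either), so fill the grid row by row in increasing a, and left to right within a row: each cell's successors are then already labelled.
      b=0  b=1  b=2  b=3  b=4  b=5  b=6  b=7  b=8  b=9
a=0:    L    L    L    W    W    W    W    W    L    L
a=1:    L    L    L    W    W    W    W    W    L    L
a=2:    W    W    W    L    L    L    W    W    W    W
a=3:    W    W    W    L    L    L    W    W    W    W
a=4:    L    L    L    W    W    W    W    W    L    L
a=5:    L    L    L    W    W    W    W    W    L    L
a=6:    W    W    W    L    L    L    W    W    W    W
Cells with no legal move (terminal, hence L): (0,0), (0,1), (0,2), (1,0), (1,1), (1,2).
The remaining L cells, each justified by listing all of its moves:
(0,8): →(0,5)(W), (0,4)(W), (0,3)(W) — all W, so L
(0,9): →(0,6)(W), (0,5)(W), (0,4)(W) — all W, so L
(1,8): →(1,5)(W), (1,4)(W), (1,3)(W) — all W, so L
(1,9): →(1,6)(W), (1,5)(W), (1,4)(W) — all W, so L
(2,3): →(0,3)(W), (2,0)(W) — all W, so L
(2,4): →(0,4)(W), (2,1)(W), (2,0)(W) — all W, so L
(2,5): →(0,5)(W), (2,2)(W), (2,1)(W), (2,0)(W) — all W, so L
(3,3): →(1,3)(W), (3,0)(W) — all W, so L
(3,4): →(1,4)(W), (3,1)(W), (3,0)(W) — all W, so L
(3,5): →(1,5)(W), (3,2)(W), (3,1)(W), (3,0)(W) — all W, so L
(4,0): →(2,0)(W) only, which is W, so L
(4,1): →(2,1)(W) only, which is W, so L
(4,2): →(2,2)(W) only, which is W, so L
(4,8): →(2,8)(W), (4,5)(W), (4,4)(W), (4,3)(W) — all W, so L
(4,9): →(2,9)(W), (4,6)(W), (4,5)(W), (4,4)(W) — all W, so L
(5,0): →(3,0)(W) only, which is W, so L
(5,1): →(3,1)(W) only, which is W, so L
(5,2): →(3,2)(W) only, which is W, so L
(5,8): →(3,8)(W), (5,5)(W), (5,4)(W), (5,3)(W) — all W, so L
(5,9): →(3,9)(W), (5,6)(W), (5,5)(W), (5,4)(W) — all W, so L
(6,3): →(4,3)(W), (6,0)(W) — all W, so L
(6,4): →(4,4)(W), (6,1)(W), (6,0)(W) — all W, so L
(6,5): →(4,5)(W), (6,2)(W), (6,1)(W), (6,0)(W) — all W, so L
Every other cell has at least one move into one of the L cells above, so it is W.
L cells per row: a=0: 5, a=1: 5, a=2: 3, a=3: 3, a=4: 5, a=5: 5, a=6: 3; total 29.

29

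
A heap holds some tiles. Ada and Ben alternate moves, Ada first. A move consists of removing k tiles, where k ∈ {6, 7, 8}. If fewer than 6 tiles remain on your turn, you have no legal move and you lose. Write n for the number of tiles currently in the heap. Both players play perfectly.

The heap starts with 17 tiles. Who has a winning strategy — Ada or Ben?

Ben wins.

Positions with no move are L. A position that does have a move is losing for the player to move precisely when every available move leads to a winning position for the opponent. Fill in the labels:
n=0: no move → L
n=1: no move → L
n=2: no move → L
n=3: no move → L
n=4: no move → L
n=5: no move → L
n=6: W (go to 0, an L position)
n=7: W (go to 1, an L position)
n=8: W (go to 2, an L position)
n=9: W (go to 3, an L position)
n=10: W (go to 4, an L position)
n=11: W (go to 5, an L position)
n=12: W (go to 5, an L position)
n=13: W (go to 5, an L position)
n=14: L (options 8(W), 7(W), 6(W) are all W)
n=15: L (options 9(W), 8(W), 7(W) are all W)
n=16: L (options 10(W), 9(W), 8(W) are all W)
n=17: L (options 11(W), 10(W), 9(W) are all W)
The starting position 17 is L: whatever Ada does, the opponent receives a W position.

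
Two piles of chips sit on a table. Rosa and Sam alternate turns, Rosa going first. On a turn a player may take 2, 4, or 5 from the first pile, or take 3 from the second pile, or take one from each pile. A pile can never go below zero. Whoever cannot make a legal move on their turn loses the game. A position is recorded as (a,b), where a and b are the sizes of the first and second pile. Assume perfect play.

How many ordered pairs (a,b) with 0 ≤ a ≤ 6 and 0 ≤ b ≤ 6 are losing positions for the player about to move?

Work bottom-up. With no move the player to move loses. Otherwise the position is W if at least one move leads to an L position for the opponent, and L if every move leads to a W.
Every move lowers a or b (never raises either), so fill the grid row by row in increasing a, and left to right within a row: each cell's successors are then already labelled.
      b=0  b=1  b=2  b=3  b=4  b=5  b=6
a=0:    L    L    L    W    W    W    L
a=1:    L    W    W    W    L    L    L
a=2:    W    W    W    L    L    W    W
a=3:    W    L    L    L    W    W    W
a=4:    W    W    W    W    W    L    W
a=5:    W    W    W    W    W    W    W
a=6:    W    L    L    W    W    W    W
Cells with no legal move (terminal, hence L): (0,0), (0,1), (0,2), (1,0).
The remaining L cells, each justified by listing all of its moves:
(0,6): only reaches (0,3)(W), which is W → L
(1,4): only reaches (1,1)(W), (0,3)(W), all W → L
(1,5): only reaches (1,2)(W), (0,4)(W), all W → L
(1,6): only reaches (1,3)(W), (0,5)(W), all W → L
(2,3): only reaches (0,3)(W), (2,0)(W), (1,2)(W), all W → L
(2,4): only reaches (0,4)(W), (2,1)(W), (1,3)(W), all W → L
(3,1): only reaches (1,1)(W), (2,0)(W), all W → L
(3,2): only reaches (1,2)(W), (2,1)(W), all W → L
(3,3): only reaches (1,3)(W), (3,0)(W), (2,2)(W), all W → L
(4,5): only reaches (2,5)(W), (0,5)(W), (4,2)(W), (3,4)(W), all W → L
(6,1): only reaches (4,1)(W), (2,1)(W), (1,1)(W), (5,0)(W), all W → L
(6,2): only reaches (4,2)(W), (2,2)(W), (1,2)(W), (5,1)(W), all W → L
Every other cell has at least one move into one of the L cells above, so it is W.
L cells per row: a=0: 4, a=1: 4, a=2: 2, a=3: 3, a=4: 1, a=5: 0, a=6: 2; total 16.

16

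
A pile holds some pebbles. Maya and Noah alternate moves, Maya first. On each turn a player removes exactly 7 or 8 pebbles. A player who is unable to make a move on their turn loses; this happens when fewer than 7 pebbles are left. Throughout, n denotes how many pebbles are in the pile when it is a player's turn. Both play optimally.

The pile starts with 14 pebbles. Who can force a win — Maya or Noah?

Maya wins.

Compute win/loss labels from the base case upward. A position with no move is L. Any other position is W if it can reach an L in one move, else L.
n=0: no move → L
n=1: no move → L
n=2: no move → L
n=3: no move → L
n=4: no move → L
n=5: no move → L
n=6: no move → L
n=7: can move to 0, which is L ⇒ W
n=8: can move to 1, which is L ⇒ W
n=9: can move to 2, which is L ⇒ W
n=10: can move to 3, which is L ⇒ W
n=11: can move to 4, which is L ⇒ W
n=12: can move to 5, which is L ⇒ W
n=13: can move to 6, which is L ⇒ W
n=14: can move to 6, which is L ⇒ W
The starting position 14 is W: Maya should remove 8, leaving 6, handing over an L position.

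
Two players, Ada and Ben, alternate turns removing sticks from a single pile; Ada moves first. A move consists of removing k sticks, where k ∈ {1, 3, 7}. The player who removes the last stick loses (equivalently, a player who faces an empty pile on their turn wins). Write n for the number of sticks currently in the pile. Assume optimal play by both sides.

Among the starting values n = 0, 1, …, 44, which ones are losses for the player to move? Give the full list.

Work bottom-up. With no move the player to move wins. Otherwise the position is W if at least one move leads to an L position for the opponent, and L if every move leads to a W.
n=0: no move; the opponent has just taken the last stick and therefore loses → W
n=1: only reaches 0(W), which is W → L
n=2: reaches L-position 1 → W
n=3: only reaches 2(W), 0(W), all W → L
n=4: reaches L-position 3 → W
n=5: only reaches 4(W), 2(W), all W → L
n=6: reaches L-position 5 → W
n=7: only reaches 6(W), 4(W), 0(W), all W → L
n=8: reaches L-position 7 → W
n=9: only reaches 8(W), 6(W), 2(W), all W → L
n=10: reaches L-position 9 → W
n=11: only reaches 10(W), 8(W), 4(W), all W → L
n=12: reaches L-position 11 → W
n=13: only reaches 12(W), 10(W), 6(W), all W → L
n=14: reaches L-position 13 → W
n=15: only reaches 14(W), 12(W), 8(W), all W → L
n=16: reaches L-position 15 → W
n=17: only reaches 16(W), 14(W), 10(W), all W → L
n=18: reaches L-position 17 → W
n=19: only reaches 18(W), 16(W), 12(W), all W → L
n=20: reaches L-position 19 → W
n=21: only reaches 20(W), 18(W), 14(W), all W → L
n=22: reaches L-position 21 → W
n=23: only reaches 22(W), 20(W), 16(W), all W → L
n=24: reaches L-position 23 → W
n=25: only reaches 24(W), 22(W), 18(W), all W → L
n=26: reaches L-position 25 → W
n=27: only reaches 26(W), 24(W), 20(W), all W → L
n=28: reaches L-position 27 → W
n=29: only reaches 28(W), 26(W), 22(W), all W → L
n=30: reaches L-position 29 → W
n=31: only reaches 30(W), 28(W), 24(W), all W → L
n=32: reaches L-position 31 → W
n=33: only reaches 32(W), 30(W), 26(W), all W → L
n=34: reaches L-position 33 → W
n=35: only reaches 34(W), 32(W), 28(W), all W → L
n=36: reaches L-position 35 → W
n=37: only reaches 36(W), 34(W), 30(W), all W → L
n=38: reaches L-position 37 → W
n=39: only reaches 38(W), 36(W), 32(W), all W → L
n=40: reaches L-position 39 → W
n=41: only reaches 40(W), 38(W), 34(W), all W → L
n=42: reaches L-position 41 → W
n=43: only reaches 42(W), 40(W), 36(W), all W → L
n=44: reaches L-position 43 → W
The losing starting values of n are exactly the entries labelled L in this table (22 of them).

1, 3, 5, 7, 9, 11, 13, 15, 17, 19, 21, 23, 25, 27, 29, 31, 33, 35, 37, 39, 41, 43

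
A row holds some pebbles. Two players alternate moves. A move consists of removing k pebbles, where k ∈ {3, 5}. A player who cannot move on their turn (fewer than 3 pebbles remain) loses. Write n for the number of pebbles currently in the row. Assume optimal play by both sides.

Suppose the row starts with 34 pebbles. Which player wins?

The second player wins.

Build the W/L table. Terminal = L. A non-terminal position is W if it has a move to some L; otherwise it is L.
n=0: no move → L
n=1: no move → L
n=2: no move → L
n=3: reaches L-position 0 → W
n=4: reaches L-position 1 → W
n=5: reaches L-position 2 → W
n=6: reaches L-position 1 → W
n=7: reaches L-position 2 → W
n=8: only reaches 5(W), 3(W), all W → L
n=9: only reaches 6(W), 4(W), all W → L
n=10: only reaches 7(W), 5(W), all W → L
n=11: reaches L-position 8 → W
n=12: reaches L-position 9 → W
n=13: reaches L-position 10 → W
n=14: reaches L-position 9 → W
n=15: reaches L-position 10 → W
n=16: only reaches 13(W), 11(W), all W → L
n=17: only reaches 14(W), 12(W), all W → L
n=18: only reaches 15(W), 13(W), all W → L
n=19: reaches L-position 16 → W
n=20: reaches L-position 17 → W
n=21: reaches L-position 18 → W
n=22: reaches L-position 17 → W
n=23: reaches L-position 18 → W
n=24: only reaches 21(W), 19(W), all W → L
n=25: only reaches 22(W), 20(W), all W → L
n=26: only reaches 23(W), 21(W), all W → L
n=27: reaches L-position 24 → W
n=28: reaches L-position 25 → W
n=29: reaches L-position 26 → W
n=30: reaches L-position 25 → W
n=31: reaches L-position 26 → W
n=32: only reaches 29(W), 27(W), all W → L
n=33: only reaches 30(W), 28(W), all W → L
n=34: only reaches 31(W), 29(W), all W → L
Every move from 34 reaches a W position, so the mover loses.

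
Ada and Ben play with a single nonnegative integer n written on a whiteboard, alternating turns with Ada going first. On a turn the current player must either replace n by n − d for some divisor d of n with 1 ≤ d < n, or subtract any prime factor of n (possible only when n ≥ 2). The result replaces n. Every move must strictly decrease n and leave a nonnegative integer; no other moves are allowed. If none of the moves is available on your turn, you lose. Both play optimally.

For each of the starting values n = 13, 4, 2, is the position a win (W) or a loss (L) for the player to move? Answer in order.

Label each position W (a win for the player to move) or L (a loss). A position with no legal move is L; any other position is W exactly when some move reaches an L, and L when every move reaches a W.
n=0: no move → L
n=1: no move → L
n=2: can move to 0, which is L ⇒ W
n=3: can move to 0, which is L ⇒ W
n=4: moves to 2(W), 3(W); every one is W ⇒ L
n=5: can move to 0, which is L ⇒ W
n=6: can move to 4, which is L ⇒ W
n=7: can move to 0, which is L ⇒ W
n=8: can move to 4, which is L ⇒ W
n=9: moves to 6(W), 8(W); every one is W ⇒ L
n=10: can move to 9, which is L ⇒ W
n=11: can move to 0, which is L ⇒ W
n=12: can move to 9, which is L ⇒ W
n=13: can move to 0, which is L ⇒ W

13: W, 4: L, 2: W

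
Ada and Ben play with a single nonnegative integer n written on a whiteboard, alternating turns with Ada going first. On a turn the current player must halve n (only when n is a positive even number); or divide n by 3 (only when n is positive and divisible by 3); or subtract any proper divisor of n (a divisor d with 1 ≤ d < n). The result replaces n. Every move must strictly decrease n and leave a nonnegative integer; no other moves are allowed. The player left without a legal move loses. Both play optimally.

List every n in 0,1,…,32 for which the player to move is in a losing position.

0, 1, 4, 7, 9, 11, 13, 15, 17, 19, 23, 25, 28, 31

Use the standard recursion: the mover loses at a terminal position; elsewhere, the mover wins exactly when some move hands the opponent an L position.
n=0: no move → L
n=1: no move → L
n=2: can move to 1, which is L ⇒ W
n=3: can move to 1, which is L ⇒ W
n=4: moves to 2(W), 3(W); every one is W ⇒ L
n=5: can move to 4, which is L ⇒ W
n=6: can move to 4, which is L ⇒ W
n=7: the only move is to 6(W), a W ⇒ L
n=8: can move to 4, which is L ⇒ W
n=9: moves to 3(W), 6(W), 8(W); every one is W ⇒ L
n=10: can move to 9, which is L ⇒ W
n=11: the only move is to 10(W), a W ⇒ L
n=12: can move to 4, which is L ⇒ W
n=13: the only move is to 12(W), a W ⇒ L
n=14: can move to 7, which is L ⇒ W
n=15: moves to 5(W), 10(W), 12(W), 14(W); every one is W ⇒ L
n=16: can move to 15, which is L ⇒ W
n=17: the only move is to 16(W), a W ⇒ L
n=18: can move to 9, which is L ⇒ W
n=19: the only move is to 18(W), a W ⇒ L
n=20: can move to 15, which is L ⇒ W
n=21: can move to 7, which is L ⇒ W
n=22: can move to 11, which is L ⇒ W
n=23: the only move is to 22(W), a W ⇒ L
n=24: can move to 23, which is L ⇒ W
n=25: moves to 20(W), 24(W); every one is W ⇒ L
n=26: can move to 13, which is L ⇒ W
n=27: can move to 9, which is L ⇒ W
n=28: moves to 14(W), 21(W), 24(W), 26(W), 27(W); every one is W ⇒ L
n=29: can move to 28, which is L ⇒ W
n=30: can move to 15, which is L ⇒ W
n=31: the only move is to 30(W), a W ⇒ L
n=32: can move to 28, which is L ⇒ W
The losing starting values of n are exactly the entries labelled L in this table (14 of them).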